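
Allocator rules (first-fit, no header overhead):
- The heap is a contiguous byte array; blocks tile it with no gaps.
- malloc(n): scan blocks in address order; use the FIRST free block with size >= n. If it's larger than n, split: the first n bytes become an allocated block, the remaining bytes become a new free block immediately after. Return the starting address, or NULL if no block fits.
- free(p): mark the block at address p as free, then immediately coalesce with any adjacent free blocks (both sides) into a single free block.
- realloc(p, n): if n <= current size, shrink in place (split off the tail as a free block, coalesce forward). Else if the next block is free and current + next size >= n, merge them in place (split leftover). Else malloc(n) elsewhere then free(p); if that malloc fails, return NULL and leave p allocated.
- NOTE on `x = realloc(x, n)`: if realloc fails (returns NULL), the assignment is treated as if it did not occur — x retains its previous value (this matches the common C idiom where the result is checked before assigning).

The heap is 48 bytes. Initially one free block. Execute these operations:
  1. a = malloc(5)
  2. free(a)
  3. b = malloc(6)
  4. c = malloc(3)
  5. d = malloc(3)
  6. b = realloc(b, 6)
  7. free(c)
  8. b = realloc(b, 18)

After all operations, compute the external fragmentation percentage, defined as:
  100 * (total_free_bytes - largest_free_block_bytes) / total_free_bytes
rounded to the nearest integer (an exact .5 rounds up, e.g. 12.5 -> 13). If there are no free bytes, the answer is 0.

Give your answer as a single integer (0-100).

Answer: 33

Derivation:
Op 1: a = malloc(5) -> a = 0; heap: [0-4 ALLOC][5-47 FREE]
Op 2: free(a) -> (freed a); heap: [0-47 FREE]
Op 3: b = malloc(6) -> b = 0; heap: [0-5 ALLOC][6-47 FREE]
Op 4: c = malloc(3) -> c = 6; heap: [0-5 ALLOC][6-8 ALLOC][9-47 FREE]
Op 5: d = malloc(3) -> d = 9; heap: [0-5 ALLOC][6-8 ALLOC][9-11 ALLOC][12-47 FREE]
Op 6: b = realloc(b, 6) -> b = 0; heap: [0-5 ALLOC][6-8 ALLOC][9-11 ALLOC][12-47 FREE]
Op 7: free(c) -> (freed c); heap: [0-5 ALLOC][6-8 FREE][9-11 ALLOC][12-47 FREE]
Op 8: b = realloc(b, 18) -> b = 12; heap: [0-8 FREE][9-11 ALLOC][12-29 ALLOC][30-47 FREE]
Free blocks: [9 18] total_free=27 largest=18 -> 100*(27-18)/27 = 900/27 ≈ 33.333 -> rounds to 33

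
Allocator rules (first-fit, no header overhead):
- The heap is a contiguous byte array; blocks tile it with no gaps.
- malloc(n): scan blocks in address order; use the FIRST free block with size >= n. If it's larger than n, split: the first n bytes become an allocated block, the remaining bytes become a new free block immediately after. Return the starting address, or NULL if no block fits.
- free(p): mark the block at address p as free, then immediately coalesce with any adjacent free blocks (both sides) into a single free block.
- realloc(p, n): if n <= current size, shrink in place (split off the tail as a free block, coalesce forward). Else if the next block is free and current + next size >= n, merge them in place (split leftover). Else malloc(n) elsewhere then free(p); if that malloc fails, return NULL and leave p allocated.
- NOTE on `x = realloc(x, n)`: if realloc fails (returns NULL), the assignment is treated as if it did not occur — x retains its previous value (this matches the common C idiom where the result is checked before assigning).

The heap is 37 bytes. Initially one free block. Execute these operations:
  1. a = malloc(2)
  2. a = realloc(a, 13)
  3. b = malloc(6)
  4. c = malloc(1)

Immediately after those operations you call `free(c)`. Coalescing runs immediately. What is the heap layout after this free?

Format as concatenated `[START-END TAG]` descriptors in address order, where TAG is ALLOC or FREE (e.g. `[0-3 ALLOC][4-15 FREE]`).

Op 1: a = malloc(2) -> a = 0; heap: [0-1 ALLOC][2-36 FREE]
Op 2: a = realloc(a, 13) -> a = 0; heap: [0-12 ALLOC][13-36 FREE]
Op 3: b = malloc(6) -> b = 13; heap: [0-12 ALLOC][13-18 ALLOC][19-36 FREE]
Op 4: c = malloc(1) -> c = 19; heap: [0-12 ALLOC][13-18 ALLOC][19-19 ALLOC][20-36 FREE]
free(c): c = 19 -> block [19-19 ALLOC]; mark free, coalesce with adjacent free neighbors -> [0-12 ALLOC][13-18 ALLOC][19-36 FREE]

Answer: [0-12 ALLOC][13-18 ALLOC][19-36 FREE]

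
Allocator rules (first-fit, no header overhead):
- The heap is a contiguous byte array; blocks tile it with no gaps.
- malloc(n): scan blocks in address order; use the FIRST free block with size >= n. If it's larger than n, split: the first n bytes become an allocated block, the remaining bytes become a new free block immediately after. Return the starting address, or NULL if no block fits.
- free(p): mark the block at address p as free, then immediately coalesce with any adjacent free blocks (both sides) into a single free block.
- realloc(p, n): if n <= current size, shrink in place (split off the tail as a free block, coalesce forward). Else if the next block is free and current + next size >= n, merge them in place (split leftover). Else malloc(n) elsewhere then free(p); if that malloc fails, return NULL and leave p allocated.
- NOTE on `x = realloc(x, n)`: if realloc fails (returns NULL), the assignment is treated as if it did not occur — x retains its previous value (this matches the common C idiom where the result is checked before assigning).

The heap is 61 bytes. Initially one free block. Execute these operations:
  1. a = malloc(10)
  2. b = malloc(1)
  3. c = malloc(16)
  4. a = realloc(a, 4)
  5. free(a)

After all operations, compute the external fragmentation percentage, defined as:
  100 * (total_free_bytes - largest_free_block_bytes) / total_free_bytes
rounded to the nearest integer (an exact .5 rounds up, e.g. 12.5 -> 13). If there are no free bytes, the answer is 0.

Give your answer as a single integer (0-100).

Op 1: a = malloc(10) -> a = 0; heap: [0-9 ALLOC][10-60 FREE]
Op 2: b = malloc(1) -> b = 10; heap: [0-9 ALLOC][10-10 ALLOC][11-60 FREE]
Op 3: c = malloc(16) -> c = 11; heap: [0-9 ALLOC][10-10 ALLOC][11-26 ALLOC][27-60 FREE]
Op 4: a = realloc(a, 4) -> a = 0; heap: [0-3 ALLOC][4-9 FREE][10-10 ALLOC][11-26 ALLOC][27-60 FREE]
Op 5: free(a) -> (freed a); heap: [0-9 FREE][10-10 ALLOC][11-26 ALLOC][27-60 FREE]
Free blocks: [10 34] total_free=44 largest=34 -> 100*(44-34)/44 = 1000/44 ≈ 22.727 -> rounds to 23

Answer: 23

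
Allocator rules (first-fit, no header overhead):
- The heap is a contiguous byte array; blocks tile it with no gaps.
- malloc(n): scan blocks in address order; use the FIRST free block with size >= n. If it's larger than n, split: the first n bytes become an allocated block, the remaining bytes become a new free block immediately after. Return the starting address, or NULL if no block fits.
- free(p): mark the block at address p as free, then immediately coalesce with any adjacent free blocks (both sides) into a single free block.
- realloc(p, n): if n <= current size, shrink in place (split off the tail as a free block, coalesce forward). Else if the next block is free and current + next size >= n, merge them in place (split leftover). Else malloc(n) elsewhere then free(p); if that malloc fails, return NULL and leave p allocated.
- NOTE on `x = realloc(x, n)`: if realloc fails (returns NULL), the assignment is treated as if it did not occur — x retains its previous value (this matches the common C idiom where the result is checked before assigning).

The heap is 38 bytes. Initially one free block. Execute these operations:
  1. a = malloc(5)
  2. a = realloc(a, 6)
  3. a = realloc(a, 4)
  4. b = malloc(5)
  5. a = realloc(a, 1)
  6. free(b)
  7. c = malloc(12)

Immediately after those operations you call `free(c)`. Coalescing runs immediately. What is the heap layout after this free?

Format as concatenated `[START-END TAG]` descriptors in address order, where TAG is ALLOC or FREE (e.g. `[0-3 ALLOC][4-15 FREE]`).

Answer: [0-0 ALLOC][1-37 FREE]

Derivation:
Op 1: a = malloc(5) -> a = 0; heap: [0-4 ALLOC][5-37 FREE]
Op 2: a = realloc(a, 6) -> a = 0; heap: [0-5 ALLOC][6-37 FREE]
Op 3: a = realloc(a, 4) -> a = 0; heap: [0-3 ALLOC][4-37 FREE]
Op 4: b = malloc(5) -> b = 4; heap: [0-3 ALLOC][4-8 ALLOC][9-37 FREE]
Op 5: a = realloc(a, 1) -> a = 0; heap: [0-0 ALLOC][1-3 FREE][4-8 ALLOC][9-37 FREE]
Op 6: free(b) -> (freed b); heap: [0-0 ALLOC][1-37 FREE]
Op 7: c = malloc(12) -> c = 1; heap: [0-0 ALLOC][1-12 ALLOC][13-37 FREE]
free(c): c = 1 -> block [1-12 ALLOC]; mark free, coalesce with adjacent free neighbors -> [0-0 ALLOC][1-37 FREE]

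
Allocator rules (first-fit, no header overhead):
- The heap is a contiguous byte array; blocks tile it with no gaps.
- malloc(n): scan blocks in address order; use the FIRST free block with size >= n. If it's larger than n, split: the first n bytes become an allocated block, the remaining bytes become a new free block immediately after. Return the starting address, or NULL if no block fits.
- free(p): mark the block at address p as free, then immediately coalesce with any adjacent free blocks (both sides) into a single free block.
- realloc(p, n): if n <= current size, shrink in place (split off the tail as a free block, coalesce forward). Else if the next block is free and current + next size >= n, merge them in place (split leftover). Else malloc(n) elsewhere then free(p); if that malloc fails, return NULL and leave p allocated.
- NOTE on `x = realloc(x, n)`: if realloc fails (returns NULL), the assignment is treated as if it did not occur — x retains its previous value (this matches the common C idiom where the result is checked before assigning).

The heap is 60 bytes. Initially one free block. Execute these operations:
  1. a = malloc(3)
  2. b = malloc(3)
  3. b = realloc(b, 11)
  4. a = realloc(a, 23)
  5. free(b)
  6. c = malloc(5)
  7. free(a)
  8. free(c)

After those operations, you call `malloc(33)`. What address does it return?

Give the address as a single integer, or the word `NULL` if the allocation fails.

Answer: 0

Derivation:
Op 1: a = malloc(3) -> a = 0; heap: [0-2 ALLOC][3-59 FREE]
Op 2: b = malloc(3) -> b = 3; heap: [0-2 ALLOC][3-5 ALLOC][6-59 FREE]
Op 3: b = realloc(b, 11) -> b = 3; heap: [0-2 ALLOC][3-13 ALLOC][14-59 FREE]
Op 4: a = realloc(a, 23) -> a = 14; heap: [0-2 FREE][3-13 ALLOC][14-36 ALLOC][37-59 FREE]
Op 5: free(b) -> (freed b); heap: [0-13 FREE][14-36 ALLOC][37-59 FREE]
Op 6: c = malloc(5) -> c = 0; heap: [0-4 ALLOC][5-13 FREE][14-36 ALLOC][37-59 FREE]
Op 7: free(a) -> (freed a); heap: [0-4 ALLOC][5-59 FREE]
Op 8: free(c) -> (freed c); heap: [0-59 FREE]
malloc(33): first-fit scan over [0-59 FREE] -> 0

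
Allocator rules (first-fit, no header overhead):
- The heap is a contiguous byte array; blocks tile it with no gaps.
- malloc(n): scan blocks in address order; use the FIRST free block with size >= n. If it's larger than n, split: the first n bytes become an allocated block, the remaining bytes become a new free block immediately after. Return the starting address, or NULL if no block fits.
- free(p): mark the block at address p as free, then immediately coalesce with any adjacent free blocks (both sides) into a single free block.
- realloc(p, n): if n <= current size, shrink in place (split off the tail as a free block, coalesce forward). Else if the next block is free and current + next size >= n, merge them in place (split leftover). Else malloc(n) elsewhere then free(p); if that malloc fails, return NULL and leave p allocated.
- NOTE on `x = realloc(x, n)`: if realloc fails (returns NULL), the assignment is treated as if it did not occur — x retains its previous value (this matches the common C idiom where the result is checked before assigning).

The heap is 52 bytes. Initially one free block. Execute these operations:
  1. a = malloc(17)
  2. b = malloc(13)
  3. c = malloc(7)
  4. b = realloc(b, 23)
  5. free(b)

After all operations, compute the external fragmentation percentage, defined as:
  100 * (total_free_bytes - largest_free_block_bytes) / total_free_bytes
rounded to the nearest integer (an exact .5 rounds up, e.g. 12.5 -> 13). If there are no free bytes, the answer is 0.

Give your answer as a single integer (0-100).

Answer: 46

Derivation:
Op 1: a = malloc(17) -> a = 0; heap: [0-16 ALLOC][17-51 FREE]
Op 2: b = malloc(13) -> b = 17; heap: [0-16 ALLOC][17-29 ALLOC][30-51 FREE]
Op 3: c = malloc(7) -> c = 30; heap: [0-16 ALLOC][17-29 ALLOC][30-36 ALLOC][37-51 FREE]
Op 4: b = realloc(b, 23) -> NULL (b unchanged); heap: [0-16 ALLOC][17-29 ALLOC][30-36 ALLOC][37-51 FREE]
Op 5: free(b) -> (freed b); heap: [0-16 ALLOC][17-29 FREE][30-36 ALLOC][37-51 FREE]
Free blocks: [13 15] total_free=28 largest=15 -> 100*(28-15)/28 = 1300/28 ≈ 46.429 -> rounds to 46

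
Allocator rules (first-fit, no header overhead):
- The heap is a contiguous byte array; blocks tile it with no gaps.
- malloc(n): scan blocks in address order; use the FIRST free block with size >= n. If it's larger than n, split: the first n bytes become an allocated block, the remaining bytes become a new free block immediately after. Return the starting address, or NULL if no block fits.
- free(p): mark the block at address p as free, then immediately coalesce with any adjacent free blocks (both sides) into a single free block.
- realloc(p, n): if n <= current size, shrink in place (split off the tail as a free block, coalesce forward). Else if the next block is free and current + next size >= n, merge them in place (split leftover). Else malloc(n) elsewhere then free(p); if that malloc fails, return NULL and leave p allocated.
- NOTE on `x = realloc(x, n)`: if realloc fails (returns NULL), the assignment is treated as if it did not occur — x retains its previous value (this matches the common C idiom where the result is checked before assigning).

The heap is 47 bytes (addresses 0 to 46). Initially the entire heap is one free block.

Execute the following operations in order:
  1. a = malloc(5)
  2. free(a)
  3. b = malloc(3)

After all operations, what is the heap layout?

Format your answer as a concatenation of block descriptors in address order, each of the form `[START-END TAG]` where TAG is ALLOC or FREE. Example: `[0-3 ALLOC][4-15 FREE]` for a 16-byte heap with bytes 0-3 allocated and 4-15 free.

Answer: [0-2 ALLOC][3-46 FREE]

Derivation:
Op 1: a = malloc(5) -> a = 0; heap: [0-4 ALLOC][5-46 FREE]
Op 2: free(a) -> (freed a); heap: [0-46 FREE]
Op 3: b = malloc(3) -> b = 0; heap: [0-2 ALLOC][3-46 FREE]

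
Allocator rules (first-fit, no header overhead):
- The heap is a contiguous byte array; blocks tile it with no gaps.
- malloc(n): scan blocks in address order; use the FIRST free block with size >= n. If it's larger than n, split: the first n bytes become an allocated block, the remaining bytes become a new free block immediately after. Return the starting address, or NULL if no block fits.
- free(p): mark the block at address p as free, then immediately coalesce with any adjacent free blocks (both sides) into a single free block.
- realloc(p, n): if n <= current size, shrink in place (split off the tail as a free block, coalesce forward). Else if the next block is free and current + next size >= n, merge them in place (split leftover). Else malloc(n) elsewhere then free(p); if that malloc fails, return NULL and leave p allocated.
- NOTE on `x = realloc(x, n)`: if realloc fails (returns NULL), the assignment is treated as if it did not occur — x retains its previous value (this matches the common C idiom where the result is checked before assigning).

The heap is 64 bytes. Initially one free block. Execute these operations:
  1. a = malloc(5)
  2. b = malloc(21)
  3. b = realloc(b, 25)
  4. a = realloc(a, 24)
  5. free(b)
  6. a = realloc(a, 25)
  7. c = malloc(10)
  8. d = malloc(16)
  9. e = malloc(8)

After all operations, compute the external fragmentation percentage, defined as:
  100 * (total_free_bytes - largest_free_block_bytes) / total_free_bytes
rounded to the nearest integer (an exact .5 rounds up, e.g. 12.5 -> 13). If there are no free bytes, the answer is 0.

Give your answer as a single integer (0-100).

Op 1: a = malloc(5) -> a = 0; heap: [0-4 ALLOC][5-63 FREE]
Op 2: b = malloc(21) -> b = 5; heap: [0-4 ALLOC][5-25 ALLOC][26-63 FREE]
Op 3: b = realloc(b, 25) -> b = 5; heap: [0-4 ALLOC][5-29 ALLOC][30-63 FREE]
Op 4: a = realloc(a, 24) -> a = 30; heap: [0-4 FREE][5-29 ALLOC][30-53 ALLOC][54-63 FREE]
Op 5: free(b) -> (freed b); heap: [0-29 FREE][30-53 ALLOC][54-63 FREE]
Op 6: a = realloc(a, 25) -> a = 30; heap: [0-29 FREE][30-54 ALLOC][55-63 FREE]
Op 7: c = malloc(10) -> c = 0; heap: [0-9 ALLOC][10-29 FREE][30-54 ALLOC][55-63 FREE]
Op 8: d = malloc(16) -> d = 10; heap: [0-9 ALLOC][10-25 ALLOC][26-29 FREE][30-54 ALLOC][55-63 FREE]
Op 9: e = malloc(8) -> e = 55; heap: [0-9 ALLOC][10-25 ALLOC][26-29 FREE][30-54 ALLOC][55-62 ALLOC][63-63 FREE]
Free blocks: [4 1] total_free=5 largest=4 -> 100*(5-4)/5 = 100/5 = 20

Answer: 20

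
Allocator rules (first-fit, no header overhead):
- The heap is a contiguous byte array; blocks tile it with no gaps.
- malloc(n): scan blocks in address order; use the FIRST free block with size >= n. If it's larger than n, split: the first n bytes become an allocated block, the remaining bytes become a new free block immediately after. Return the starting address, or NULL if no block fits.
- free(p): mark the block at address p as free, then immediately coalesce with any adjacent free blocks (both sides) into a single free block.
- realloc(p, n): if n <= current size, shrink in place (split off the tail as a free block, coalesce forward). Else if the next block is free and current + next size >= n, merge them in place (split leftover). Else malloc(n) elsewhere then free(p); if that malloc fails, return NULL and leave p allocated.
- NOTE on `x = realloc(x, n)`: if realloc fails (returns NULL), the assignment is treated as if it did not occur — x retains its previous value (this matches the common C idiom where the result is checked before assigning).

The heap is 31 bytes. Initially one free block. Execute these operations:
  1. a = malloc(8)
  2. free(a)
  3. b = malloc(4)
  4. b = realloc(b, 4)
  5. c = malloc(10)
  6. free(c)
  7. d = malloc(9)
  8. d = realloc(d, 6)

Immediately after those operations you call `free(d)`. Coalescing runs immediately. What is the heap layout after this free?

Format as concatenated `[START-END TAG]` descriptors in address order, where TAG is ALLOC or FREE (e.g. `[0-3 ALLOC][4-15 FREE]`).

Answer: [0-3 ALLOC][4-30 FREE]

Derivation:
Op 1: a = malloc(8) -> a = 0; heap: [0-7 ALLOC][8-30 FREE]
Op 2: free(a) -> (freed a); heap: [0-30 FREE]
Op 3: b = malloc(4) -> b = 0; heap: [0-3 ALLOC][4-30 FREE]
Op 4: b = realloc(b, 4) -> b = 0; heap: [0-3 ALLOC][4-30 FREE]
Op 5: c = malloc(10) -> c = 4; heap: [0-3 ALLOC][4-13 ALLOC][14-30 FREE]
Op 6: free(c) -> (freed c); heap: [0-3 ALLOC][4-30 FREE]
Op 7: d = malloc(9) -> d = 4; heap: [0-3 ALLOC][4-12 ALLOC][13-30 FREE]
Op 8: d = realloc(d, 6) -> d = 4; heap: [0-3 ALLOC][4-9 ALLOC][10-30 FREE]
free(d): d = 4 -> block [4-9 ALLOC]; mark free, coalesce with adjacent free neighbors -> [0-3 ALLOC][4-30 FREE]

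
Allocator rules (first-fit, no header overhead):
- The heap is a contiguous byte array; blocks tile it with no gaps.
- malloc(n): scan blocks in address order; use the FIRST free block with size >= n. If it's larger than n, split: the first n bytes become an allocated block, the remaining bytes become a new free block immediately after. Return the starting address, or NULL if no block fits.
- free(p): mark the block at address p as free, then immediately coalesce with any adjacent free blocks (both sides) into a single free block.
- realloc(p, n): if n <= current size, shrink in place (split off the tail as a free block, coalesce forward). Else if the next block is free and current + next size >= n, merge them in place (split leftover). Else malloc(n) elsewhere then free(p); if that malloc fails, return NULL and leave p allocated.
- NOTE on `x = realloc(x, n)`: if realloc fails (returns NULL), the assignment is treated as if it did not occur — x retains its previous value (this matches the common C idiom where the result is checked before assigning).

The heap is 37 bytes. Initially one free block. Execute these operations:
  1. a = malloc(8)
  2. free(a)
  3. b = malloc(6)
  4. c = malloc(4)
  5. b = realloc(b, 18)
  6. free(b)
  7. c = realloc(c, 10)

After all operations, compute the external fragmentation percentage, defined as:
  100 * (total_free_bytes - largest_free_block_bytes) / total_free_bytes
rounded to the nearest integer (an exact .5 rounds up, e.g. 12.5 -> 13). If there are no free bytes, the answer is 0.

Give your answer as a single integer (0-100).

Op 1: a = malloc(8) -> a = 0; heap: [0-7 ALLOC][8-36 FREE]
Op 2: free(a) -> (freed a); heap: [0-36 FREE]
Op 3: b = malloc(6) -> b = 0; heap: [0-5 ALLOC][6-36 FREE]
Op 4: c = malloc(4) -> c = 6; heap: [0-5 ALLOC][6-9 ALLOC][10-36 FREE]
Op 5: b = realloc(b, 18) -> b = 10; heap: [0-5 FREE][6-9 ALLOC][10-27 ALLOC][28-36 FREE]
Op 6: free(b) -> (freed b); heap: [0-5 FREE][6-9 ALLOC][10-36 FREE]
Op 7: c = realloc(c, 10) -> c = 6; heap: [0-5 FREE][6-15 ALLOC][16-36 FREE]
Free blocks: [6 21] total_free=27 largest=21 -> 100*(27-21)/27 = 600/27 ≈ 22.222 -> rounds to 22

Answer: 22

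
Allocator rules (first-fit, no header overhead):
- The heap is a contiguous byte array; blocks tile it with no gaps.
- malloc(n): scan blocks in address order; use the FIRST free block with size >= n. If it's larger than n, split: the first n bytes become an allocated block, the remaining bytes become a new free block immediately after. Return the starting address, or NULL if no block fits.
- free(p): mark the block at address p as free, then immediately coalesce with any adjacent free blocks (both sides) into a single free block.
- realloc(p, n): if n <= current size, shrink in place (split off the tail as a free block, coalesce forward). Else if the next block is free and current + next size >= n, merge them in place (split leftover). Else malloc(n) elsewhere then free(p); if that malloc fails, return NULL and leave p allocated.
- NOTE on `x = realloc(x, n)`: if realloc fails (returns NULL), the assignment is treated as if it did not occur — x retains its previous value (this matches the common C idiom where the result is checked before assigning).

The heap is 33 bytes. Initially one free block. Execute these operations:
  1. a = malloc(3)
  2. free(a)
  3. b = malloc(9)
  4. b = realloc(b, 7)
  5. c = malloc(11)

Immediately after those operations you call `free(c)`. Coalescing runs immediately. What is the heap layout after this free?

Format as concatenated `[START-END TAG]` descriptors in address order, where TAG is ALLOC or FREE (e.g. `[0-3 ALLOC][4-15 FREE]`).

Answer: [0-6 ALLOC][7-32 FREE]

Derivation:
Op 1: a = malloc(3) -> a = 0; heap: [0-2 ALLOC][3-32 FREE]
Op 2: free(a) -> (freed a); heap: [0-32 FREE]
Op 3: b = malloc(9) -> b = 0; heap: [0-8 ALLOC][9-32 FREE]
Op 4: b = realloc(b, 7) -> b = 0; heap: [0-6 ALLOC][7-32 FREE]
Op 5: c = malloc(11) -> c = 7; heap: [0-6 ALLOC][7-17 ALLOC][18-32 FREE]
free(c): c = 7 -> block [7-17 ALLOC]; mark free, coalesce with adjacent free neighbors -> [0-6 ALLOC][7-32 FREE]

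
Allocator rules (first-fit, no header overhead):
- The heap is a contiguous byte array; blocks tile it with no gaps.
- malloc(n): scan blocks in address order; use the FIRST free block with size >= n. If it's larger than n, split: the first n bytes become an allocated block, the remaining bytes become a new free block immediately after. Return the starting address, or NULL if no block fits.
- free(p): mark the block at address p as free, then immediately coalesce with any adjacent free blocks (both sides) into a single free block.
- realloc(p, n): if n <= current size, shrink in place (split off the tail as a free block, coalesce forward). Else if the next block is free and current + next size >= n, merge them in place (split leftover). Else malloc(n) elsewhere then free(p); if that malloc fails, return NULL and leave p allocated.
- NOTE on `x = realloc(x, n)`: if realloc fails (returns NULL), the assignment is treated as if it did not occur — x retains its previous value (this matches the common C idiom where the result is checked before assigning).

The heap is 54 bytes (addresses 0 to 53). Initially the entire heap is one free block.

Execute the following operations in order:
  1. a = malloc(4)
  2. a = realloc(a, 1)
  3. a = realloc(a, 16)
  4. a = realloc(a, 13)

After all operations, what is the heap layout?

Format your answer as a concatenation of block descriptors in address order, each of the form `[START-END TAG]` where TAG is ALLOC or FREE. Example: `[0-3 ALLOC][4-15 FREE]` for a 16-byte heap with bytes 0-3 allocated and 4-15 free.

Op 1: a = malloc(4) -> a = 0; heap: [0-3 ALLOC][4-53 FREE]
Op 2: a = realloc(a, 1) -> a = 0; heap: [0-0 ALLOC][1-53 FREE]
Op 3: a = realloc(a, 16) -> a = 0; heap: [0-15 ALLOC][16-53 FREE]
Op 4: a = realloc(a, 13) -> a = 0; heap: [0-12 ALLOC][13-53 FREE]

Answer: [0-12 ALLOC][13-53 FREE]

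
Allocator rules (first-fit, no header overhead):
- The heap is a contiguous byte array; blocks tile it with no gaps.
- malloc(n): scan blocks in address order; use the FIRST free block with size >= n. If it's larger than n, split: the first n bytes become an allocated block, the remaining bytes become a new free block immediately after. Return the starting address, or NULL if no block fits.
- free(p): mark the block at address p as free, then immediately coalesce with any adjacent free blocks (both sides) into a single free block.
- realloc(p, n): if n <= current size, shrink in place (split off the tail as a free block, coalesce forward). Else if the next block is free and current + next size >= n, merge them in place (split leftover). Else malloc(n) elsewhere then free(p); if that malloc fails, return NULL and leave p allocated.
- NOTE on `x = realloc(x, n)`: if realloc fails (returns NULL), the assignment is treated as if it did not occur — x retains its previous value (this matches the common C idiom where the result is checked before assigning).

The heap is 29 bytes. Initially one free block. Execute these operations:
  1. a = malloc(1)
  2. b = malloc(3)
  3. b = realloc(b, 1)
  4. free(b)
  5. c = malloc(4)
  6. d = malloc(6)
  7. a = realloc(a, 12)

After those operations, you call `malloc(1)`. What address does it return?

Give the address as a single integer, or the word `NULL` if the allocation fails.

Answer: 0

Derivation:
Op 1: a = malloc(1) -> a = 0; heap: [0-0 ALLOC][1-28 FREE]
Op 2: b = malloc(3) -> b = 1; heap: [0-0 ALLOC][1-3 ALLOC][4-28 FREE]
Op 3: b = realloc(b, 1) -> b = 1; heap: [0-0 ALLOC][1-1 ALLOC][2-28 FREE]
Op 4: free(b) -> (freed b); heap: [0-0 ALLOC][1-28 FREE]
Op 5: c = malloc(4) -> c = 1; heap: [0-0 ALLOC][1-4 ALLOC][5-28 FREE]
Op 6: d = malloc(6) -> d = 5; heap: [0-0 ALLOC][1-4 ALLOC][5-10 ALLOC][11-28 FREE]
Op 7: a = realloc(a, 12) -> a = 11; heap: [0-0 FREE][1-4 ALLOC][5-10 ALLOC][11-22 ALLOC][23-28 FREE]
malloc(1): first-fit scan over [0-0 FREE][1-4 ALLOC][5-10 ALLOC][11-22 ALLOC][23-28 FREE] -> 0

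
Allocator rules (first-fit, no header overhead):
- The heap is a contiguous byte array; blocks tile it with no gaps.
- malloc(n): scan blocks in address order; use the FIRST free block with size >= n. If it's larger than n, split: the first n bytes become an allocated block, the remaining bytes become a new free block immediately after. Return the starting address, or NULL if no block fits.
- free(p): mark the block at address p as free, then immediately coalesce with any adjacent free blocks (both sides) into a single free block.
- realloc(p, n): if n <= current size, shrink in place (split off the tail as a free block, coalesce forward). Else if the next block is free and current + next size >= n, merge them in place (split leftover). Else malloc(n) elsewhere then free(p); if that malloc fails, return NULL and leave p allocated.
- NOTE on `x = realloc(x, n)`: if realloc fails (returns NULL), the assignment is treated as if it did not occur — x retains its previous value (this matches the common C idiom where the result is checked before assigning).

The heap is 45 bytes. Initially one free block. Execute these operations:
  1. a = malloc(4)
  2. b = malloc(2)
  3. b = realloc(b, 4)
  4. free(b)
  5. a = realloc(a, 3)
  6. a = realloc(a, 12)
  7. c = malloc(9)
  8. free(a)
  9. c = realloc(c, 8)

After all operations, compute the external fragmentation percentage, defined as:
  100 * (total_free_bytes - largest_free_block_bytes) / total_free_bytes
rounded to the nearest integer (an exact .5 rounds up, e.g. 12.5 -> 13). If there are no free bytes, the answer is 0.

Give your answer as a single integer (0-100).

Answer: 32

Derivation:
Op 1: a = malloc(4) -> a = 0; heap: [0-3 ALLOC][4-44 FREE]
Op 2: b = malloc(2) -> b = 4; heap: [0-3 ALLOC][4-5 ALLOC][6-44 FREE]
Op 3: b = realloc(b, 4) -> b = 4; heap: [0-3 ALLOC][4-7 ALLOC][8-44 FREE]
Op 4: free(b) -> (freed b); heap: [0-3 ALLOC][4-44 FREE]
Op 5: a = realloc(a, 3) -> a = 0; heap: [0-2 ALLOC][3-44 FREE]
Op 6: a = realloc(a, 12) -> a = 0; heap: [0-11 ALLOC][12-44 FREE]
Op 7: c = malloc(9) -> c = 12; heap: [0-11 ALLOC][12-20 ALLOC][21-44 FREE]
Op 8: free(a) -> (freed a); heap: [0-11 FREE][12-20 ALLOC][21-44 FREE]
Op 9: c = realloc(c, 8) -> c = 12; heap: [0-11 FREE][12-19 ALLOC][20-44 FREE]
Free blocks: [12 25] total_free=37 largest=25 -> 100*(37-25)/37 = 1200/37 ≈ 32.432 -> rounds to 32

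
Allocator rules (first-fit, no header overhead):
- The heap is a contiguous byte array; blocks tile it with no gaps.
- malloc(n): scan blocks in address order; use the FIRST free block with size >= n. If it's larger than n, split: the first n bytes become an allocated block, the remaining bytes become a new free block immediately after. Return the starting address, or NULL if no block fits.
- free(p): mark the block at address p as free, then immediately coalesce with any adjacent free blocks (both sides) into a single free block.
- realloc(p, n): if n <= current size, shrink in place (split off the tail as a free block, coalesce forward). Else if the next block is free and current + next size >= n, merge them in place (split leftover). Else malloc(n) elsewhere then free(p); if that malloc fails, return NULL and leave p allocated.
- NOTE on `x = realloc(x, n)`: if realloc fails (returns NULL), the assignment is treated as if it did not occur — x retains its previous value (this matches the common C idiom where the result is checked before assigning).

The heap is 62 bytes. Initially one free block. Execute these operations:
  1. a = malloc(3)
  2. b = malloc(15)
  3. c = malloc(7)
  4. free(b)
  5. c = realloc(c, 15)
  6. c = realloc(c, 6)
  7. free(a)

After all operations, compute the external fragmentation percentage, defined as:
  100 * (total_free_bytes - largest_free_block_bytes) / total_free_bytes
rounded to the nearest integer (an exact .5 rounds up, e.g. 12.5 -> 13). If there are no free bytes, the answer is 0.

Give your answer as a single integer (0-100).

Answer: 32

Derivation:
Op 1: a = malloc(3) -> a = 0; heap: [0-2 ALLOC][3-61 FREE]
Op 2: b = malloc(15) -> b = 3; heap: [0-2 ALLOC][3-17 ALLOC][18-61 FREE]
Op 3: c = malloc(7) -> c = 18; heap: [0-2 ALLOC][3-17 ALLOC][18-24 ALLOC][25-61 FREE]
Op 4: free(b) -> (freed b); heap: [0-2 ALLOC][3-17 FREE][18-24 ALLOC][25-61 FREE]
Op 5: c = realloc(c, 15) -> c = 18; heap: [0-2 ALLOC][3-17 FREE][18-32 ALLOC][33-61 FREE]
Op 6: c = realloc(c, 6) -> c = 18; heap: [0-2 ALLOC][3-17 FREE][18-23 ALLOC][24-61 FREE]
Op 7: free(a) -> (freed a); heap: [0-17 FREE][18-23 ALLOC][24-61 FREE]
Free blocks: [18 38] total_free=56 largest=38 -> 100*(56-38)/56 = 1800/56 ≈ 32.143 -> rounds to 32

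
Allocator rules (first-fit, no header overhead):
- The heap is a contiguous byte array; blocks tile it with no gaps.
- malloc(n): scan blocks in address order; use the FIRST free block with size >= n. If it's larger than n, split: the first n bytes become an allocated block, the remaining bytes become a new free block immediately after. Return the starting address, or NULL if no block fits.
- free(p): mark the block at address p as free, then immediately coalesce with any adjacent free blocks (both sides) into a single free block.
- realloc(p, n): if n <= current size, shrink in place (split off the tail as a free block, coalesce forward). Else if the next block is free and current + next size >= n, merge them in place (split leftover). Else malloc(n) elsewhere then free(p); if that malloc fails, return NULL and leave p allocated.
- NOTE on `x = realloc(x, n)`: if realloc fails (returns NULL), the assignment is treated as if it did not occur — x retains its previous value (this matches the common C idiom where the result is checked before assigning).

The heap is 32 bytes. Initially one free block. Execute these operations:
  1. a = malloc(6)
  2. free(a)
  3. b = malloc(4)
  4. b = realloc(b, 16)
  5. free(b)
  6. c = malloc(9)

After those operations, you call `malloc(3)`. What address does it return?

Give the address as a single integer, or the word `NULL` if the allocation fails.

Answer: 9

Derivation:
Op 1: a = malloc(6) -> a = 0; heap: [0-5 ALLOC][6-31 FREE]
Op 2: free(a) -> (freed a); heap: [0-31 FREE]
Op 3: b = malloc(4) -> b = 0; heap: [0-3 ALLOC][4-31 FREE]
Op 4: b = realloc(b, 16) -> b = 0; heap: [0-15 ALLOC][16-31 FREE]
Op 5: free(b) -> (freed b); heap: [0-31 FREE]
Op 6: c = malloc(9) -> c = 0; heap: [0-8 ALLOC][9-31 FREE]
malloc(3): first-fit scan over [0-8 ALLOC][9-31 FREE] -> 9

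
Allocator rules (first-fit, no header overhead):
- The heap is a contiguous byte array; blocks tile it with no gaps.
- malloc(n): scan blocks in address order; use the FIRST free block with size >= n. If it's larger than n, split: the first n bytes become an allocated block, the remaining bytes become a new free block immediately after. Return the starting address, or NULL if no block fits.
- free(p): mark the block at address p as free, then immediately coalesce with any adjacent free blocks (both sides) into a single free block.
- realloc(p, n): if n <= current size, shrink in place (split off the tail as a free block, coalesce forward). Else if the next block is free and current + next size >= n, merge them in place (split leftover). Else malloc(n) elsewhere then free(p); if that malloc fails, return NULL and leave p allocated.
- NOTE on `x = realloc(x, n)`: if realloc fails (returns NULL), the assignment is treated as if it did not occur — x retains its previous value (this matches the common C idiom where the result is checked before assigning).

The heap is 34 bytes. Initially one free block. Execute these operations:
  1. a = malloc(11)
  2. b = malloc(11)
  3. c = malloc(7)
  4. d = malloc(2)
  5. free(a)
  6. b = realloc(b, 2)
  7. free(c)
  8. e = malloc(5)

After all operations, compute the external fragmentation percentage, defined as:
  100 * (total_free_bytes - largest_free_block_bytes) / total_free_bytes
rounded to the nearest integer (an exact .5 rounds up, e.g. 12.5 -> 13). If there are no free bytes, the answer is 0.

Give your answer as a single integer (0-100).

Answer: 36

Derivation:
Op 1: a = malloc(11) -> a = 0; heap: [0-10 ALLOC][11-33 FREE]
Op 2: b = malloc(11) -> b = 11; heap: [0-10 ALLOC][11-21 ALLOC][22-33 FREE]
Op 3: c = malloc(7) -> c = 22; heap: [0-10 ALLOC][11-21 ALLOC][22-28 ALLOC][29-33 FREE]
Op 4: d = malloc(2) -> d = 29; heap: [0-10 ALLOC][11-21 ALLOC][22-28 ALLOC][29-30 ALLOC][31-33 FREE]
Op 5: free(a) -> (freed a); heap: [0-10 FREE][11-21 ALLOC][22-28 ALLOC][29-30 ALLOC][31-33 FREE]
Op 6: b = realloc(b, 2) -> b = 11; heap: [0-10 FREE][11-12 ALLOC][13-21 FREE][22-28 ALLOC][29-30 ALLOC][31-33 FREE]
Op 7: free(c) -> (freed c); heap: [0-10 FREE][11-12 ALLOC][13-28 FREE][29-30 ALLOC][31-33 FREE]
Op 8: e = malloc(5) -> e = 0; heap: [0-4 ALLOC][5-10 FREE][11-12 ALLOC][13-28 FREE][29-30 ALLOC][31-33 FREE]
Free blocks: [6 16 3] total_free=25 largest=16 -> 100*(25-16)/25 = 900/25 = 36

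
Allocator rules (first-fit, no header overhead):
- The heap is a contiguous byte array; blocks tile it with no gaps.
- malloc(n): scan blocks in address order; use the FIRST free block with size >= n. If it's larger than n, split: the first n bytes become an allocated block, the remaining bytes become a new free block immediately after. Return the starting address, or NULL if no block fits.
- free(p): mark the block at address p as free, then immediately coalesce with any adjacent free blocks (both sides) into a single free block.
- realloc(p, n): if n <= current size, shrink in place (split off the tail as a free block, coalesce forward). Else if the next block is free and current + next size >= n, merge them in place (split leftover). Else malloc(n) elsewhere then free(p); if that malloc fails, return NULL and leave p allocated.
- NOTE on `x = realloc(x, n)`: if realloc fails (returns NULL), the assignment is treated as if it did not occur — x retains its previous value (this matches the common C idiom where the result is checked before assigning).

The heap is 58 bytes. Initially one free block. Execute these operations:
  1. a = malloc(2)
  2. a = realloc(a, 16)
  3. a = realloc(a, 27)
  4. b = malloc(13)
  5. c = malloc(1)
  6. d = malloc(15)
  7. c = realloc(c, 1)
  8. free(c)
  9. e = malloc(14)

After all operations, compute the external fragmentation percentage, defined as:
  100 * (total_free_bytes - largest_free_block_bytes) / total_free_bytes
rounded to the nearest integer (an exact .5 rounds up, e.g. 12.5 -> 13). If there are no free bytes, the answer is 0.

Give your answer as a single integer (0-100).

Op 1: a = malloc(2) -> a = 0; heap: [0-1 ALLOC][2-57 FREE]
Op 2: a = realloc(a, 16) -> a = 0; heap: [0-15 ALLOC][16-57 FREE]
Op 3: a = realloc(a, 27) -> a = 0; heap: [0-26 ALLOC][27-57 FREE]
Op 4: b = malloc(13) -> b = 27; heap: [0-26 ALLOC][27-39 ALLOC][40-57 FREE]
Op 5: c = malloc(1) -> c = 40; heap: [0-26 ALLOC][27-39 ALLOC][40-40 ALLOC][41-57 FREE]
Op 6: d = malloc(15) -> d = 41; heap: [0-26 ALLOC][27-39 ALLOC][40-40 ALLOC][41-55 ALLOC][56-57 FREE]
Op 7: c = realloc(c, 1) -> c = 40; heap: [0-26 ALLOC][27-39 ALLOC][40-40 ALLOC][41-55 ALLOC][56-57 FREE]
Op 8: free(c) -> (freed c); heap: [0-26 ALLOC][27-39 ALLOC][40-40 FREE][41-55 ALLOC][56-57 FREE]
Op 9: e = malloc(14) -> e = NULL; heap: [0-26 ALLOC][27-39 ALLOC][40-40 FREE][41-55 ALLOC][56-57 FREE]
Free blocks: [1 2] total_free=3 largest=2 -> 100*(3-2)/3 = 100/3 ≈ 33.333 -> rounds to 33

Answer: 33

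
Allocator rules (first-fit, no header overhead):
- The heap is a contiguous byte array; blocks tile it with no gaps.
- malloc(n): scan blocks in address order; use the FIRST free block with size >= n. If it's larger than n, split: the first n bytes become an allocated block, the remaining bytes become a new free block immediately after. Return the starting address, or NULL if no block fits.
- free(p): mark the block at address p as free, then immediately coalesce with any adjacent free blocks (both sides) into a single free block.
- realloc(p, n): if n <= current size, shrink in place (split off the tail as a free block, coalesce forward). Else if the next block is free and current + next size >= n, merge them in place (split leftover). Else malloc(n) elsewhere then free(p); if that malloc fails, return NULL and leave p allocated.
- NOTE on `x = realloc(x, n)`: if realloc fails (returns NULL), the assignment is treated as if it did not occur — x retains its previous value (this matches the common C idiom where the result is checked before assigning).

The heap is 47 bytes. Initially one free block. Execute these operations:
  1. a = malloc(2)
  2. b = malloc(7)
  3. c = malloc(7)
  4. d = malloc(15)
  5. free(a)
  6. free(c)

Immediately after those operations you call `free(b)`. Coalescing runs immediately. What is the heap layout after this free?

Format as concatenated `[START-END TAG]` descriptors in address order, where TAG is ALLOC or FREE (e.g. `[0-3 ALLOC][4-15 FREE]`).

Answer: [0-15 FREE][16-30 ALLOC][31-46 FREE]

Derivation:
Op 1: a = malloc(2) -> a = 0; heap: [0-1 ALLOC][2-46 FREE]
Op 2: b = malloc(7) -> b = 2; heap: [0-1 ALLOC][2-8 ALLOC][9-46 FREE]
Op 3: c = malloc(7) -> c = 9; heap: [0-1 ALLOC][2-8 ALLOC][9-15 ALLOC][16-46 FREE]
Op 4: d = malloc(15) -> d = 16; heap: [0-1 ALLOC][2-8 ALLOC][9-15 ALLOC][16-30 ALLOC][31-46 FREE]
Op 5: free(a) -> (freed a); heap: [0-1 FREE][2-8 ALLOC][9-15 ALLOC][16-30 ALLOC][31-46 FREE]
Op 6: free(c) -> (freed c); heap: [0-1 FREE][2-8 ALLOC][9-15 FREE][16-30 ALLOC][31-46 FREE]
free(b): b = 2 -> block [2-8 ALLOC]; mark free, coalesce with adjacent free neighbors -> [0-15 FREE][16-30 ALLOC][31-46 FREE]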